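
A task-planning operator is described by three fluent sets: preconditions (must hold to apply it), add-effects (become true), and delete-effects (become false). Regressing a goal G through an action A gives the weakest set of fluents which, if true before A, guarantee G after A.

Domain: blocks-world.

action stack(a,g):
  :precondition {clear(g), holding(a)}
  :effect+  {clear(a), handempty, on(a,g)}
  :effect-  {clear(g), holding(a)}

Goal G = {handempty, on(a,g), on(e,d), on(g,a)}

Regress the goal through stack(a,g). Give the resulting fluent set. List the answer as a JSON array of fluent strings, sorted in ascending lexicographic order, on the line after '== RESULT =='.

Compute (G \ add) ∪ pre:
  G ∩ del = {}  (empty — regression defined)
  G \ add = {handempty, on(a,g), on(e,d), on(g,a)} \ {clear(a), handempty, on(a,g)} = {on(e,d), on(g,a)}
  ∪ pre   = {on(e,d), on(g,a)} ∪ {clear(g), holding(a)}
          = {clear(g), holding(a), on(e,d), on(g,a)}

== RESULT ==
["clear(g)", "holding(a)", "on(e,d)", "on(g,a)"]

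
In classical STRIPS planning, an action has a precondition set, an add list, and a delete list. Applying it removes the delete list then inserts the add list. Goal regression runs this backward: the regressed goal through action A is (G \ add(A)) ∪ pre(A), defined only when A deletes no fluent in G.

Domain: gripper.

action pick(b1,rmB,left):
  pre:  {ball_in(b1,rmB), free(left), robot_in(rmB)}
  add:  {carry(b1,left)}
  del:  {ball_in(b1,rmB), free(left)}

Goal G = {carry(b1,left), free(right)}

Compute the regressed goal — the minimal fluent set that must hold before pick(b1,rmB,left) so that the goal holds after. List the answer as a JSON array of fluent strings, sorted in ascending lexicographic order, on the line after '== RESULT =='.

Compute (G \ add) ∪ pre:
  G ∩ del = {}  (empty — regression defined)
  G \ add = {carry(b1,left), free(right)} \ {carry(b1,left)} = {free(right)}
  ∪ pre   = {free(right)} ∪ {ball_in(b1,rmB), free(left), robot_in(rmB)}
          = {ball_in(b1,rmB), free(left), free(right), robot_in(rmB)}

== RESULT ==
["ball_in(b1,rmB)", "free(left)", "free(right)", "robot_in(rmB)"]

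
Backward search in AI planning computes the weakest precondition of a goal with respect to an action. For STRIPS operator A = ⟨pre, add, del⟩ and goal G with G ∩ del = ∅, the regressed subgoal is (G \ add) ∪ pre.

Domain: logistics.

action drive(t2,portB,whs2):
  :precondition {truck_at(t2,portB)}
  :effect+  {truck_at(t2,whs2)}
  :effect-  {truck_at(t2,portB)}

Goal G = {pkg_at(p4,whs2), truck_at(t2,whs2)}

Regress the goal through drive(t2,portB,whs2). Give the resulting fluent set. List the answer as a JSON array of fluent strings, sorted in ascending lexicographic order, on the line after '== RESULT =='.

Compute (G \ add) ∪ pre:
  G ∩ del = {}  (empty — regression defined)
  G \ add = {pkg_at(p4,whs2), truck_at(t2,whs2)} \ {truck_at(t2,whs2)} = {pkg_at(p4,whs2)}
  ∪ pre   = {pkg_at(p4,whs2)} ∪ {truck_at(t2,portB)}
          = {pkg_at(p4,whs2), truck_at(t2,portB)}

== RESULT ==
["pkg_at(p4,whs2)", "truck_at(t2,portB)"]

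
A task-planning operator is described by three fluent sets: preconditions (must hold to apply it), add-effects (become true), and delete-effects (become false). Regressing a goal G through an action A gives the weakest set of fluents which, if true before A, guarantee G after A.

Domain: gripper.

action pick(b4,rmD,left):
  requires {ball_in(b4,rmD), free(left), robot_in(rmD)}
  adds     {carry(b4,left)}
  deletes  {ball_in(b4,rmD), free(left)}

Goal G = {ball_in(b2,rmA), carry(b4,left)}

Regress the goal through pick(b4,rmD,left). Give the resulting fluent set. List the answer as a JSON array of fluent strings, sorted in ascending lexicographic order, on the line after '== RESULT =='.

Regress:
  G ∩ del = {}  (empty — regression defined)
  G \ add = {ball_in(b2,rmA), carry(b4,left)} \ {carry(b4,left)} = {ball_in(b2,rmA)}
  ∪ pre   = {ball_in(b2,rmA)} ∪ {ball_in(b4,rmD), free(left), robot_in(rmD)}
          = {ball_in(b2,rmA), ball_in(b4,rmD), free(left), robot_in(rmD)}

== RESULT ==
["ball_in(b2,rmA)", "ball_in(b4,rmD)", "free(left)", "robot_in(rmD)"]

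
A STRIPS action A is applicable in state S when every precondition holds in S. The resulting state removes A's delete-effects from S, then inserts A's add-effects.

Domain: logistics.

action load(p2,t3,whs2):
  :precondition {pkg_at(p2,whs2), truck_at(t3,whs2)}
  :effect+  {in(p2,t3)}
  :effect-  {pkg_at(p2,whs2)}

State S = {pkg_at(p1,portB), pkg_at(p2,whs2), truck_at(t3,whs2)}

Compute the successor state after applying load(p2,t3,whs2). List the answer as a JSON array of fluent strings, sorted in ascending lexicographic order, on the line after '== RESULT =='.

Progress:
  pre ⊆ S: {pkg_at(p2,whs2), truck_at(t3,whs2)} ⊆ S  — applicable
  S \ del = {pkg_at(p1,portB), truck_at(t3,whs2)}
  ∪ add   = {in(p2,t3), pkg_at(p1,portB), truck_at(t3,whs2)}

== RESULT ==
["in(p2,t3)", "pkg_at(p1,portB)", "truck_at(t3,whs2)"]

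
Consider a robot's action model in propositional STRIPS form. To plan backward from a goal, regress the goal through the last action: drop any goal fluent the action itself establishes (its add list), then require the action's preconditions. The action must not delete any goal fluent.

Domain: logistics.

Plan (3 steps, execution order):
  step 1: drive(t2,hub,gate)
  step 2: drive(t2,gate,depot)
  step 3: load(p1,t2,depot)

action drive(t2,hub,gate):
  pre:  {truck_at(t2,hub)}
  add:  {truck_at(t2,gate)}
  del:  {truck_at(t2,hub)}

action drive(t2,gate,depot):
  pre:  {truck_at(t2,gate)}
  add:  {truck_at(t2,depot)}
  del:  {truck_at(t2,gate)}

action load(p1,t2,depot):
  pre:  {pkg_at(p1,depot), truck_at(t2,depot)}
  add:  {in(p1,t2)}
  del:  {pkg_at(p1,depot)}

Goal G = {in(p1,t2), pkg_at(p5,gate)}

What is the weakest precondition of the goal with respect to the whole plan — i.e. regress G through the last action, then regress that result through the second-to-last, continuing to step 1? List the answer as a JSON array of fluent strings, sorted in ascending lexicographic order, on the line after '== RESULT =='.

Work backward from the goal:
  through step 3 (load(p1,t2,depot)): drop {in(p1,t2)}, keep {pkg_at(p5,gate)}, require {pkg_at(p1,depot), truck_at(t2,depot)}
    → {pkg_at(p1,depot), pkg_at(p5,gate), truck_at(t2,depot)}
  through step 2 (drive(t2,gate,depot)): drop {truck_at(t2,depot)}, keep {pkg_at(p1,depot), pkg_at(p5,gate)}, require {truck_at(t2,gate)}
    → {pkg_at(p1,depot), pkg_at(p5,gate), truck_at(t2,gate)}
  through step 1 (drive(t2,hub,gate)): drop {truck_at(t2,gate)}, keep {pkg_at(p1,depot), pkg_at(p5,gate)}, require {truck_at(t2,hub)}
    → {pkg_at(p1,depot), pkg_at(p5,gate), truck_at(t2,hub)}

== RESULT ==
["pkg_at(p1,depot)", "pkg_at(p5,gate)", "truck_at(t2,hub)"]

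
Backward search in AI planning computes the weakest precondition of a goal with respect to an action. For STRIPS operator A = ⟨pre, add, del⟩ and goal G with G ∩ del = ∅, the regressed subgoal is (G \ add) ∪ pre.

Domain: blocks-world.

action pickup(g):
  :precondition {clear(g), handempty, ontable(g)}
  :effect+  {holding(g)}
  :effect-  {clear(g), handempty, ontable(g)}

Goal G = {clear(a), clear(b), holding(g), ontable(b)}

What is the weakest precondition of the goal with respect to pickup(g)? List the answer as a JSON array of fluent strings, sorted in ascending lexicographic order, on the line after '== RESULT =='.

Compute (G \ add) ∪ pre:
  G ∩ del = {}  (empty — regression defined)
  G \ add = {clear(a), clear(b), holding(g), ontable(b)} \ {holding(g)} = {clear(a), clear(b), ontable(b)}
  ∪ pre   = {clear(a), clear(b), ontable(b)} ∪ {clear(g), handempty, ontable(g)}
          = {clear(a), clear(b), clear(g), handempty, ontable(b), ontable(g)}

== RESULT ==
["clear(a)", "clear(b)", "clear(g)", "handempty", "ontable(b)", "ontable(g)"]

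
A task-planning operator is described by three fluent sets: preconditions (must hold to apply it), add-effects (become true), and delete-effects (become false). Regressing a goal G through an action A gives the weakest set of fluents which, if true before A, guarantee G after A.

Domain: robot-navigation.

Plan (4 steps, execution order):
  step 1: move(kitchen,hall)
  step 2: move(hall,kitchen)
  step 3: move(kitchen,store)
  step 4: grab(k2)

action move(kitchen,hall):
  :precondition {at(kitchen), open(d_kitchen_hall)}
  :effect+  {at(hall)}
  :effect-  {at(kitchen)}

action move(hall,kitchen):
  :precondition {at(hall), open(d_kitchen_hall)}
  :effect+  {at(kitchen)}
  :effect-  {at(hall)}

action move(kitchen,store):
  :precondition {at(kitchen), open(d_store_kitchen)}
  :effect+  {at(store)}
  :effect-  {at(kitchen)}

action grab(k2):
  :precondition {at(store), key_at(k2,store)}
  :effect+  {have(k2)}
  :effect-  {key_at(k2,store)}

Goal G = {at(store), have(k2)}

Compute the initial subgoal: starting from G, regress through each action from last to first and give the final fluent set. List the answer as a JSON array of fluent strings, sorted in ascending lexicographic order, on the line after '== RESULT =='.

Regress step by step:
  through step 4 (grab(k2)): drop {have(k2)}, keep {at(store)}, require {at(store), key_at(k2,store)}
    → {at(store), key_at(k2,store)}
  through step 3 (move(kitchen,store)): drop {at(store)}, keep {key_at(k2,store)}, require {at(kitchen), open(d_store_kitchen)}
    → {at(kitchen), key_at(k2,store), open(d_store_kitchen)}
  through step 2 (move(hall,kitchen)): drop {at(kitchen)}, keep {key_at(k2,store), open(d_store_kitchen)}, require {at(hall), open(d_kitchen_hall)}
    → {at(hall), key_at(k2,store), open(d_kitchen_hall), open(d_store_kitchen)}
  through step 1 (move(kitchen,hall)): drop {at(hall)}, keep {key_at(k2,store), open(d_kitchen_hall), open(d_store_kitchen)}, require {at(kitchen), open(d_kitchen_hall)}
    → {at(kitchen), key_at(k2,store), open(d_kitchen_hall), open(d_store_kitchen)}

== RESULT ==
["at(kitchen)", "key_at(k2,store)", "open(d_kitchen_hall)", "open(d_store_kitchen)"]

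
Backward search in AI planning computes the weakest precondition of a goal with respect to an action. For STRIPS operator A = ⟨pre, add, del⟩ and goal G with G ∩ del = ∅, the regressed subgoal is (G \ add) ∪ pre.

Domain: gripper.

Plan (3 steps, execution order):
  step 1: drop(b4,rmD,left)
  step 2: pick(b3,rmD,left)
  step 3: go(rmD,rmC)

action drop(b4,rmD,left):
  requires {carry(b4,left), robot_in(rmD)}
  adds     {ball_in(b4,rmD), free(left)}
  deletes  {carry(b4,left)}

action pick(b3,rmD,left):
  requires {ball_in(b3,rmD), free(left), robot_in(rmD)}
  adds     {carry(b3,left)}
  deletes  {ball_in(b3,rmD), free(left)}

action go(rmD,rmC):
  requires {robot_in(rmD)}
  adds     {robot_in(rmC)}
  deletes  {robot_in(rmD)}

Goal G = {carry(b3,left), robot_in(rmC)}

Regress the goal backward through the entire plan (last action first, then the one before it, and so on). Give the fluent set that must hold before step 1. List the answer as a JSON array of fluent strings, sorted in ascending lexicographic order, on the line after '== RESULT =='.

Regress step by step:
  through step 3 (go(rmD,rmC)): drop {robot_in(rmC)}, keep {carry(b3,left)}, require {robot_in(rmD)}
    → {carry(b3,left), robot_in(rmD)}
  through step 2 (pick(b3,rmD,left)): drop {carry(b3,left)}, keep {robot_in(rmD)}, require {ball_in(b3,rmD), free(left), robot_in(rmD)}
    → {ball_in(b3,rmD), free(left), robot_in(rmD)}
  through step 1 (drop(b4,rmD,left)): drop {free(left)}, keep {ball_in(b3,rmD), robot_in(rmD)}, require {carry(b4,left), robot_in(rmD)}
    → {ball_in(b3,rmD), carry(b4,left), robot_in(rmD)}

== RESULT ==
["ball_in(b3,rmD)", "carry(b4,left)", "robot_in(rmD)"]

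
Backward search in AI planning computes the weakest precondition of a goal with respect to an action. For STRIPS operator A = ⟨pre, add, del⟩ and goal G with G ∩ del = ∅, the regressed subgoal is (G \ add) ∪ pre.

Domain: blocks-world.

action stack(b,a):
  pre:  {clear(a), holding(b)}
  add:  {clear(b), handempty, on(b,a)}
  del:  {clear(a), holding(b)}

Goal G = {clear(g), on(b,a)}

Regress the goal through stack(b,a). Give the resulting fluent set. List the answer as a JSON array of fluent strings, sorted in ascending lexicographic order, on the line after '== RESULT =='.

Regress:
  G ∩ del = {}  (empty — regression defined)
  G \ add = {clear(g), on(b,a)} \ {clear(b), handempty, on(b,a)} = {clear(g)}
  ∪ pre   = {clear(g)} ∪ {clear(a), holding(b)}
          = {clear(a), clear(g), holding(b)}

== RESULT ==
["clear(a)", "clear(g)", "holding(b)"]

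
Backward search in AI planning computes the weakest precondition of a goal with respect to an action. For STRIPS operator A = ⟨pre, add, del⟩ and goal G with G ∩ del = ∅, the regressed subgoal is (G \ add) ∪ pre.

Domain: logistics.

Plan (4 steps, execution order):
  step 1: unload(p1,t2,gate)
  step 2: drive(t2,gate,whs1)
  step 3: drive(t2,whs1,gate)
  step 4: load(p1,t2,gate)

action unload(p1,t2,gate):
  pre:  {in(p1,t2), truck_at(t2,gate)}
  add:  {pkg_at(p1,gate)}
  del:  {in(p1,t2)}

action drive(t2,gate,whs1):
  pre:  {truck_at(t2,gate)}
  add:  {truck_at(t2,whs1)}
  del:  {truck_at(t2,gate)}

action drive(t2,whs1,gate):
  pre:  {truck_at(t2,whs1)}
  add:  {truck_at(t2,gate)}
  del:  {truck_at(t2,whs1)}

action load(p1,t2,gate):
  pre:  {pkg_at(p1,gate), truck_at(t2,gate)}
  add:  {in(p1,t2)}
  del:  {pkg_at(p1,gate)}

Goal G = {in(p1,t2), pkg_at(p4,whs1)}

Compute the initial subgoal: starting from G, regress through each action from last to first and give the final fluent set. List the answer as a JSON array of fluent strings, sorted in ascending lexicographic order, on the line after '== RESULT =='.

Regress step by step:
  through step 4 (load(p1,t2,gate)): drop {in(p1,t2)}, keep {pkg_at(p4,whs1)}, require {pkg_at(p1,gate), truck_at(t2,gate)}
    → {pkg_at(p1,gate), pkg_at(p4,whs1), truck_at(t2,gate)}
  through step 3 (drive(t2,whs1,gate)): drop {truck_at(t2,gate)}, keep {pkg_at(p1,gate), pkg_at(p4,whs1)}, require {truck_at(t2,whs1)}
    → {pkg_at(p1,gate), pkg_at(p4,whs1), truck_at(t2,whs1)}
  through step 2 (drive(t2,gate,whs1)): drop {truck_at(t2,whs1)}, keep {pkg_at(p1,gate), pkg_at(p4,whs1)}, require {truck_at(t2,gate)}
    → {pkg_at(p1,gate), pkg_at(p4,whs1), truck_at(t2,gate)}
  through step 1 (unload(p1,t2,gate)): drop {pkg_at(p1,gate)}, keep {pkg_at(p4,whs1), truck_at(t2,gate)}, require {in(p1,t2), truck_at(t2,gate)}
    → {in(p1,t2), pkg_at(p4,whs1), truck_at(t2,gate)}

== RESULT ==
["in(p1,t2)", "pkg_at(p4,whs1)", "truck_at(t2,gate)"]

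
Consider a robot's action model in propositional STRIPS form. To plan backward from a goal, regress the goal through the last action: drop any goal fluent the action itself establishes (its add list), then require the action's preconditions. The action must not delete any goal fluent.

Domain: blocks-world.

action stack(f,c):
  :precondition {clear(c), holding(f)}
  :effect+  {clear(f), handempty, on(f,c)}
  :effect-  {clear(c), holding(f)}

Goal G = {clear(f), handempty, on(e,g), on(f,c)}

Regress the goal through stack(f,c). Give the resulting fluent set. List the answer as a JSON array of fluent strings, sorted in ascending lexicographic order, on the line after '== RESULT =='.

Regress:
  G ∩ del = {}  (empty — regression defined)
  G \ add = {clear(f), handempty, on(e,g), on(f,c)} \ {clear(f), handempty, on(f,c)} = {on(e,g)}
  ∪ pre   = {on(e,g)} ∪ {clear(c), holding(f)}
          = {clear(c), holding(f), on(e,g)}

== RESULT ==
["clear(c)", "holding(f)", "on(e,g)"]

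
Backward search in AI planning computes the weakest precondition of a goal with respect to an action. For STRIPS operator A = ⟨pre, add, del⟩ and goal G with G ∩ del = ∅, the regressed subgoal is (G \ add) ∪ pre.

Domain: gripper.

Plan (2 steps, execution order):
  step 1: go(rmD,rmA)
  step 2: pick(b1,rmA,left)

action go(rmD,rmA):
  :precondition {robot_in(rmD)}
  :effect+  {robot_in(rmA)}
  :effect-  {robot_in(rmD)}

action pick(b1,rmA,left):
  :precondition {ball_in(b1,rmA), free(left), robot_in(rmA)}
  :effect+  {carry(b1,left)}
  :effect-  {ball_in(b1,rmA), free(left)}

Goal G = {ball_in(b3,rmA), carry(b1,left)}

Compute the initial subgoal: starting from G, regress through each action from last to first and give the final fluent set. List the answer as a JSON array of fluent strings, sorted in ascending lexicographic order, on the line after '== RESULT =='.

Work backward from the goal:
  through step 2 (pick(b1,rmA,left)): drop {carry(b1,left)}, keep {ball_in(b3,rmA)}, require {ball_in(b1,rmA), free(left), robot_in(rmA)}
    → {ball_in(b1,rmA), ball_in(b3,rmA), free(left), robot_in(rmA)}
  through step 1 (go(rmD,rmA)): drop {robot_in(rmA)}, keep {ball_in(b1,rmA), ball_in(b3,rmA), free(left)}, require {robot_in(rmD)}
    → {ball_in(b1,rmA), ball_in(b3,rmA), free(left), robot_in(rmD)}

== RESULT ==
["ball_in(b1,rmA)", "ball_in(b3,rmA)", "free(left)", "robot_in(rmD)"]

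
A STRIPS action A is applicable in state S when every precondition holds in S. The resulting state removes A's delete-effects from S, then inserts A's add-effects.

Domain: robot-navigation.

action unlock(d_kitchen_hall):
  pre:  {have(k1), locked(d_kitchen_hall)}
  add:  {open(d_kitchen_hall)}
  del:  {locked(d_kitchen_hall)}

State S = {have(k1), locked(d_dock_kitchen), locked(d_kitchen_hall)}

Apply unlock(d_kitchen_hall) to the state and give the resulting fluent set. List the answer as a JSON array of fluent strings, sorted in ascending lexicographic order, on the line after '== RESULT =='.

Progress:
  pre ⊆ S: {have(k1), locked(d_kitchen_hall)} ⊆ S  — applicable
  S \ del = {have(k1), locked(d_dock_kitchen)}
  ∪ add   = {have(k1), locked(d_dock_kitchen), open(d_kitchen_hall)}

== RESULT ==
["have(k1)", "locked(d_dock_kitchen)", "open(d_kitchen_hall)"]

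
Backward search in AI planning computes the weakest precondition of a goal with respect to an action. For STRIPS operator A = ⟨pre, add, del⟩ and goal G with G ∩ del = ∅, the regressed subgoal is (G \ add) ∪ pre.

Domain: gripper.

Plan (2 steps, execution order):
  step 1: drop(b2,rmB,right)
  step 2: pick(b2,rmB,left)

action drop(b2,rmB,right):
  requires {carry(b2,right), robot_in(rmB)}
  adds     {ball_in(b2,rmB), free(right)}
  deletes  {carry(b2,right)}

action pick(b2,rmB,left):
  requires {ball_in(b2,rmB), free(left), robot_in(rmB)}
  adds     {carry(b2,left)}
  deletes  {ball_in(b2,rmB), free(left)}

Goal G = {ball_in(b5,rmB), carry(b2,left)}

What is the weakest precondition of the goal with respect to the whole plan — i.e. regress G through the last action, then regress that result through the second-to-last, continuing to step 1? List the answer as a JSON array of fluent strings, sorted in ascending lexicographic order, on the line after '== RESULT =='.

Work backward from the goal:
  through step 2 (pick(b2,rmB,left)): drop {carry(b2,left)}, keep {ball_in(b5,rmB)}, require {ball_in(b2,rmB), free(left), robot_in(rmB)}
    → {ball_in(b2,rmB), ball_in(b5,rmB), free(left), robot_in(rmB)}
  through step 1 (drop(b2,rmB,right)): drop {ball_in(b2,rmB)}, keep {ball_in(b5,rmB), free(left), robot_in(rmB)}, require {carry(b2,right), robot_in(rmB)}
    → {ball_in(b5,rmB), carry(b2,right), free(left), robot_in(rmB)}

== RESULT ==
["ball_in(b5,rmB)", "carry(b2,right)", "free(left)", "robot_in(rmB)"]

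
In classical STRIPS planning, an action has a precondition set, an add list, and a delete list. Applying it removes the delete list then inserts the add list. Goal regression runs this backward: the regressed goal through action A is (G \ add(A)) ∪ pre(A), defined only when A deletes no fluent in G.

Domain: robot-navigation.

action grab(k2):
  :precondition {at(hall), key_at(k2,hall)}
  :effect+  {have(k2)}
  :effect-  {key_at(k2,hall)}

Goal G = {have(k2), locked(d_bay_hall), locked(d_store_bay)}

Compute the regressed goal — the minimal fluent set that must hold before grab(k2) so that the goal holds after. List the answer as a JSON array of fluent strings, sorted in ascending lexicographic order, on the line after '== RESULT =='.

Regress:
  G ∩ del = {}  (empty — regression defined)
  G \ add = {have(k2), locked(d_bay_hall), locked(d_store_bay)} \ {have(k2)} = {locked(d_bay_hall), locked(d_store_bay)}
  ∪ pre   = {locked(d_bay_hall), locked(d_store_bay)} ∪ {at(hall), key_at(k2,hall)}
          = {at(hall), key_at(k2,hall), locked(d_bay_hall), locked(d_store_bay)}

== RESULT ==
["at(hall)", "key_at(k2,hall)", "locked(d_bay_hall)", "locked(d_store_bay)"]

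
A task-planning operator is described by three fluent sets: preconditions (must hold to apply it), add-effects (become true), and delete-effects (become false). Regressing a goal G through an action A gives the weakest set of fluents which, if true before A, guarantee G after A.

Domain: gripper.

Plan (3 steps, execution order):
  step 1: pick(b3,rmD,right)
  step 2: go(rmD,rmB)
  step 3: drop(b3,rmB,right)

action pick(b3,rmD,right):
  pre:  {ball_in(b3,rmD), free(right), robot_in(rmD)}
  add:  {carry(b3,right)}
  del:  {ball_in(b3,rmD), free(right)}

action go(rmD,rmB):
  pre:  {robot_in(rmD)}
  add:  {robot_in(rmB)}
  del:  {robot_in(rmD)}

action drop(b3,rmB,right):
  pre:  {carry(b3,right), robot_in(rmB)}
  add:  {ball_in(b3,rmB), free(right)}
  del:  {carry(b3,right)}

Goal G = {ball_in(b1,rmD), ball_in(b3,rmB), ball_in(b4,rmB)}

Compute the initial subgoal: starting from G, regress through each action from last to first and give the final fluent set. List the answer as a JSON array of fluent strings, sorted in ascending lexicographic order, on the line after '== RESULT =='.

Regress step by step:
  through step 3 (drop(b3,rmB,right)): drop {ball_in(b3,rmB)}, keep {ball_in(b1,rmD), ball_in(b4,rmB)}, require {carry(b3,right), robot_in(rmB)}
    → {ball_in(b1,rmD), ball_in(b4,rmB), carry(b3,right), robot_in(rmB)}
  through step 2 (go(rmD,rmB)): drop {robot_in(rmB)}, keep {ball_in(b1,rmD), ball_in(b4,rmB), carry(b3,right)}, require {robot_in(rmD)}
    → {ball_in(b1,rmD), ball_in(b4,rmB), carry(b3,right), robot_in(rmD)}
  through step 1 (pick(b3,rmD,right)): drop {carry(b3,right)}, keep {ball_in(b1,rmD), ball_in(b4,rmB), robot_in(rmD)}, require {ball_in(b3,rmD), free(right), robot_in(rmD)}
    → {ball_in(b1,rmD), ball_in(b3,rmD), ball_in(b4,rmB), free(right), robot_in(rmD)}

== RESULT ==
["ball_in(b1,rmD)", "ball_in(b3,rmD)", "ball_in(b4,rmB)", "free(right)", "robot_in(rmD)"]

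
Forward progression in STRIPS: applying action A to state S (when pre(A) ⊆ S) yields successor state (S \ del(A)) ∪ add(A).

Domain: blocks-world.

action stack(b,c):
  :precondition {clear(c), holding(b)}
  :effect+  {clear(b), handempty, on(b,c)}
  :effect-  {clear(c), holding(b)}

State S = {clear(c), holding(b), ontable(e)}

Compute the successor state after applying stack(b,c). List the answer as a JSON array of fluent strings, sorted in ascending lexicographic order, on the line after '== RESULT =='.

Compute (S \ del) ∪ add:
  pre ⊆ S: {clear(c), holding(b)} ⊆ S  — applicable
  S \ del = {ontable(e)}
  ∪ add   = {clear(b), handempty, on(b,c), ontable(e)}

== RESULT ==
["clear(b)", "handempty", "on(b,c)", "ontable(e)"]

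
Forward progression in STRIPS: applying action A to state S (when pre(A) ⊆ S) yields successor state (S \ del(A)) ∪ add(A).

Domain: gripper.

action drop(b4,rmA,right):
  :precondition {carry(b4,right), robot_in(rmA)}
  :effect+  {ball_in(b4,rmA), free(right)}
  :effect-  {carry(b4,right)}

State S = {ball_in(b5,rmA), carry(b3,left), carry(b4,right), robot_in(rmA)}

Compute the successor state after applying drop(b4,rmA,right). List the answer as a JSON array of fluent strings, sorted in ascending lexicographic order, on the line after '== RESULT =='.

Progress:
  pre ⊆ S: {carry(b4,right), robot_in(rmA)} ⊆ S  — applicable
  S \ del = {ball_in(b5,rmA), carry(b3,left), robot_in(rmA)}
  ∪ add   = {ball_in(b4,rmA), ball_in(b5,rmA), carry(b3,left), free(right), robot_in(rmA)}

== RESULT ==
["ball_in(b4,rmA)", "ball_in(b5,rmA)", "carry(b3,left)", "free(right)", "robot_in(rmA)"]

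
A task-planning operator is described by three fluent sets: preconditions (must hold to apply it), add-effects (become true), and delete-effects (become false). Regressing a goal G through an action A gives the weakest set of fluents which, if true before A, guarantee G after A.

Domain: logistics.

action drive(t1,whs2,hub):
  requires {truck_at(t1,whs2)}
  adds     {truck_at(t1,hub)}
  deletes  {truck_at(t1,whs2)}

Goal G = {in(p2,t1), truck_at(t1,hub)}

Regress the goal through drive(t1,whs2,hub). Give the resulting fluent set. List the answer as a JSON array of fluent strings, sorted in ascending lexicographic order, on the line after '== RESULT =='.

Regress:
  G ∩ del = {}  (empty — regression defined)
  G \ add = {in(p2,t1), truck_at(t1,hub)} \ {truck_at(t1,hub)} = {in(p2,t1)}
  ∪ pre   = {in(p2,t1)} ∪ {truck_at(t1,whs2)}
          = {in(p2,t1), truck_at(t1,whs2)}

== RESULT ==
["in(p2,t1)", "truck_at(t1,whs2)"]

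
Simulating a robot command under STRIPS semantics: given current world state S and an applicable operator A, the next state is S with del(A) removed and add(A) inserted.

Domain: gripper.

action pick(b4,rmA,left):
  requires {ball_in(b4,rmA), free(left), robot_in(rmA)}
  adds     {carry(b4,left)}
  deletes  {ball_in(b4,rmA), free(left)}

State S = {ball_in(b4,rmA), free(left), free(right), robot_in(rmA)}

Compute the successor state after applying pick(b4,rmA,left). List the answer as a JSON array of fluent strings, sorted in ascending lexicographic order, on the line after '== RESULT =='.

Compute (S \ del) ∪ add:
  pre ⊆ S: {ball_in(b4,rmA), free(left), robot_in(rmA)} ⊆ S  — applicable
  S \ del = {free(right), robot_in(rmA)}
  ∪ add   = {carry(b4,left), free(right), robot_in(rmA)}

== RESULT ==
["carry(b4,left)", "free(right)", "robot_in(rmA)"]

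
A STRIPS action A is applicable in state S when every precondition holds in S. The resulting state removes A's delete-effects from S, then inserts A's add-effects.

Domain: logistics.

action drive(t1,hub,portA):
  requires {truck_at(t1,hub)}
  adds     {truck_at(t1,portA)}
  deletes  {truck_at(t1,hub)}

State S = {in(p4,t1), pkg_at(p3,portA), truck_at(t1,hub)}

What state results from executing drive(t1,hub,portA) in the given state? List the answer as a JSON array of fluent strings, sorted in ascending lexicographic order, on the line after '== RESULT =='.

Progress:
  pre ⊆ S: {truck_at(t1,hub)} ⊆ S  — applicable
  S \ del = {in(p4,t1), pkg_at(p3,portA)}
  ∪ add   = {in(p4,t1), pkg_at(p3,portA), truck_at(t1,portA)}

== RESULT ==
["in(p4,t1)", "pkg_at(p3,portA)", "truck_at(t1,portA)"]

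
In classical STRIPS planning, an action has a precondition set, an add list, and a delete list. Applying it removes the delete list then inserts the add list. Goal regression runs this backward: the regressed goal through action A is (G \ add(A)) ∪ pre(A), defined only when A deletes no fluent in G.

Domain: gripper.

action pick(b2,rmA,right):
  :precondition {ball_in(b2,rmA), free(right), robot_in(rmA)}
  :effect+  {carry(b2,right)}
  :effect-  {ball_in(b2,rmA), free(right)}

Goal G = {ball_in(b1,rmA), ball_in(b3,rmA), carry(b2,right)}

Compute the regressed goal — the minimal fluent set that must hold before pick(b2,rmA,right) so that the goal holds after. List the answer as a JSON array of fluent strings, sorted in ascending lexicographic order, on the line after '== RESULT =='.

Regress:
  G ∩ del = {}  (empty — regression defined)
  G \ add = {ball_in(b1,rmA), ball_in(b3,rmA), carry(b2,right)} \ {carry(b2,right)} = {ball_in(b1,rmA), ball_in(b3,rmA)}
  ∪ pre   = {ball_in(b1,rmA), ball_in(b3,rmA)} ∪ {ball_in(b2,rmA), free(right), robot_in(rmA)}
          = {ball_in(b1,rmA), ball_in(b2,rmA), ball_in(b3,rmA), free(right), robot_in(rmA)}

== RESULT ==
["ball_in(b1,rmA)", "ball_in(b2,rmA)", "ball_in(b3,rmA)", "free(right)", "robot_in(rmA)"]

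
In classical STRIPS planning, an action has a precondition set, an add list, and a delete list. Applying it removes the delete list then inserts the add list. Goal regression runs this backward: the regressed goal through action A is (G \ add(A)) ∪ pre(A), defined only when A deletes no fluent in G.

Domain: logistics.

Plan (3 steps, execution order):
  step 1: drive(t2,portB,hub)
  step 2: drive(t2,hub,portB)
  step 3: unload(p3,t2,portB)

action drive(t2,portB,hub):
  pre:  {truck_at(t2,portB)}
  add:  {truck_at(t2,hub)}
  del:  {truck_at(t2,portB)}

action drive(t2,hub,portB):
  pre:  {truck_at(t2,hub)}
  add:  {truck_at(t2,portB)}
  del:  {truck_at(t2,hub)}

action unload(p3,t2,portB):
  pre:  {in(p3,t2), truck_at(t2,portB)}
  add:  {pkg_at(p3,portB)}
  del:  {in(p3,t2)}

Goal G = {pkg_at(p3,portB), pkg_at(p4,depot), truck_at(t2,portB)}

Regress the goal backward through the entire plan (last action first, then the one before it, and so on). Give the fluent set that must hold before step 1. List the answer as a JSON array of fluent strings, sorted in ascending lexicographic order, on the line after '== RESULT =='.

Regress step by step:
  through step 3 (unload(p3,t2,portB)): drop {pkg_at(p3,portB)}, keep {pkg_at(p4,depot), truck_at(t2,portB)}, require {in(p3,t2), truck_at(t2,portB)}
    → {in(p3,t2), pkg_at(p4,depot), truck_at(t2,portB)}
  through step 2 (drive(t2,hub,portB)): drop {truck_at(t2,portB)}, keep {in(p3,t2), pkg_at(p4,depot)}, require {truck_at(t2,hub)}
    → {in(p3,t2), pkg_at(p4,depot), truck_at(t2,hub)}
  through step 1 (drive(t2,portB,hub)): drop {truck_at(t2,hub)}, keep {in(p3,t2), pkg_at(p4,depot)}, require {truck_at(t2,portB)}
    → {in(p3,t2), pkg_at(p4,depot), truck_at(t2,portB)}

== RESULT ==
["in(p3,t2)", "pkg_at(p4,depot)", "truck_at(t2,portB)"]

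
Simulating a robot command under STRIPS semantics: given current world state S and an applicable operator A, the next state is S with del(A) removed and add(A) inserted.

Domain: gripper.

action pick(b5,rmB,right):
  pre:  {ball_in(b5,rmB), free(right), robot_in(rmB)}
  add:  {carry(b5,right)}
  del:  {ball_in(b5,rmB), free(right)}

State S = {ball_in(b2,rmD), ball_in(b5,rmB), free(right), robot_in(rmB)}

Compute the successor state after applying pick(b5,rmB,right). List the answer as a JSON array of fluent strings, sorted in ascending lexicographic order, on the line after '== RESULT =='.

Progress:
  pre ⊆ S: {ball_in(b5,rmB), free(right), robot_in(rmB)} ⊆ S  — applicable
  S \ del = {ball_in(b2,rmD), robot_in(rmB)}
  ∪ add   = {ball_in(b2,rmD), carry(b5,right), robot_in(rmB)}

== RESULT ==
["ball_in(b2,rmD)", "carry(b5,right)", "robot_in(rmB)"]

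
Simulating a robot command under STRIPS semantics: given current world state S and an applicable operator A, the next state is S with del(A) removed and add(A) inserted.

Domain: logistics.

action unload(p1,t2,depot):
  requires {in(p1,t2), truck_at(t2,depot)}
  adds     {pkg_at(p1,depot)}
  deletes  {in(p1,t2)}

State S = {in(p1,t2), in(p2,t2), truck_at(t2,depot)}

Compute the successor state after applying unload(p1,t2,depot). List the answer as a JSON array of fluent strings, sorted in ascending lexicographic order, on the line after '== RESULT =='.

Progress:
  pre ⊆ S: {in(p1,t2), truck_at(t2,depot)} ⊆ S  — applicable
  S \ del = {in(p2,t2), truck_at(t2,depot)}
  ∪ add   = {in(p2,t2), pkg_at(p1,depot), truck_at(t2,depot)}

== RESULT ==
["in(p2,t2)", "pkg_at(p1,depot)", "truck_at(t2,depot)"]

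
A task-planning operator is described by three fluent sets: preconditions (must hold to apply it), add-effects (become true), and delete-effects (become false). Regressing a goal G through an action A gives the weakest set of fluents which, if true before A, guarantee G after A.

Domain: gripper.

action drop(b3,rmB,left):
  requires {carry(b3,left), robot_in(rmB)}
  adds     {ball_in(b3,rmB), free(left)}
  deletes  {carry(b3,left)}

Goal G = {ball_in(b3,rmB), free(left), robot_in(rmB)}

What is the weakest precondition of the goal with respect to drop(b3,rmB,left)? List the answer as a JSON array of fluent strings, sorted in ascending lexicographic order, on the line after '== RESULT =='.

Compute (G \ add) ∪ pre:
  G ∩ del = {}  (empty — regression defined)
  G \ add = {ball_in(b3,rmB), free(left), robot_in(rmB)} \ {ball_in(b3,rmB), free(left)} = {robot_in(rmB)}
  ∪ pre   = {robot_in(rmB)} ∪ {carry(b3,left), robot_in(rmB)}
          = {carry(b3,left), robot_in(rmB)}

== RESULT ==
["carry(b3,left)", "robot_in(rmB)"]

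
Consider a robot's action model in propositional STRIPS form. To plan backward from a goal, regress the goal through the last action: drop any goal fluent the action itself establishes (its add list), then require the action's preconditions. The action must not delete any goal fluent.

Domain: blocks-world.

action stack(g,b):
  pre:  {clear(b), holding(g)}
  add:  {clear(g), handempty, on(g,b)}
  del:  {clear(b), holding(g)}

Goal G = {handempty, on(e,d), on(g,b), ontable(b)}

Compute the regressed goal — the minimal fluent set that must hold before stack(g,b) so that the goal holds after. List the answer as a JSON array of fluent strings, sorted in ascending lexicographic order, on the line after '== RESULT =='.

Regress:
  G ∩ del = {}  (empty — regression defined)
  G \ add = {handempty, on(e,d), on(g,b), ontable(b)} \ {clear(g), handempty, on(g,b)} = {on(e,d), ontable(b)}
  ∪ pre   = {on(e,d), ontable(b)} ∪ {clear(b), holding(g)}
          = {clear(b), holding(g), on(e,d), ontable(b)}

== RESULT ==
["clear(b)", "holding(g)", "on(e,d)", "ontable(b)"]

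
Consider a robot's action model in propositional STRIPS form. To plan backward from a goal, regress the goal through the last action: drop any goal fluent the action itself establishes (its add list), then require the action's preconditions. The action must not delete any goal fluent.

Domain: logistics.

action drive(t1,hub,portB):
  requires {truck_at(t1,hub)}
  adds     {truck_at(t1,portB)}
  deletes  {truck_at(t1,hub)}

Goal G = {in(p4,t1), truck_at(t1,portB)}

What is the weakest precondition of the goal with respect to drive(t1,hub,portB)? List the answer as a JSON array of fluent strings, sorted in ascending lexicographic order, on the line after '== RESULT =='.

Regress:
  G ∩ del = {}  (empty — regression defined)
  G \ add = {in(p4,t1), truck_at(t1,portB)} \ {truck_at(t1,portB)} = {in(p4,t1)}
  ∪ pre   = {in(p4,t1)} ∪ {truck_at(t1,hub)}
          = {in(p4,t1), truck_at(t1,hub)}

== RESULT ==
["in(p4,t1)", "truck_at(t1,hub)"]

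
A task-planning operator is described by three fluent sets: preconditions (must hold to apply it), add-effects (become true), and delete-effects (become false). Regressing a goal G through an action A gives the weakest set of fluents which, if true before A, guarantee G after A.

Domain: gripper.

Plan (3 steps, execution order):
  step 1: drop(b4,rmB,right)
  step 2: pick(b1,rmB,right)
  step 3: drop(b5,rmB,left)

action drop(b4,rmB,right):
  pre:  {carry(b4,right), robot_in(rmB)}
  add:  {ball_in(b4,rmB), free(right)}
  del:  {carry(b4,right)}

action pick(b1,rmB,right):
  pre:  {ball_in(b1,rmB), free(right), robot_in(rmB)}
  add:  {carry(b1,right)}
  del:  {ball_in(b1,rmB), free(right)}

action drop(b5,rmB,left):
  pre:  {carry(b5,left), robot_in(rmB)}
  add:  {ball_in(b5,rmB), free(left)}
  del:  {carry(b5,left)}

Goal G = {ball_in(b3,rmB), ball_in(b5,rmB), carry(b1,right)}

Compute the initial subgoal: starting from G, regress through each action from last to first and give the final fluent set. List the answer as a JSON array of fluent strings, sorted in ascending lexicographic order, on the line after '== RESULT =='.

Work backward from the goal:
  through step 3 (drop(b5,rmB,left)): drop {ball_in(b5,rmB)}, keep {ball_in(b3,rmB), carry(b1,right)}, require {carry(b5,left), robot_in(rmB)}
    → {ball_in(b3,rmB), carry(b1,right), carry(b5,left), robot_in(rmB)}
  through step 2 (pick(b1,rmB,right)): drop {carry(b1,right)}, keep {ball_in(b3,rmB), carry(b5,left), robot_in(rmB)}, require {ball_in(b1,rmB), free(right), robot_in(rmB)}
    → {ball_in(b1,rmB), ball_in(b3,rmB), carry(b5,left), free(right), robot_in(rmB)}
  through step 1 (drop(b4,rmB,right)): drop {free(right)}, keep {ball_in(b1,rmB), ball_in(b3,rmB), carry(b5,left), robot_in(rmB)}, require {carry(b4,right), robot_in(rmB)}
    → {ball_in(b1,rmB), ball_in(b3,rmB), carry(b4,right), carry(b5,left), robot_in(rmB)}

== RESULT ==
["ball_in(b1,rmB)", "ball_in(b3,rmB)", "carry(b4,right)", "carry(b5,left)", "robot_in(rmB)"]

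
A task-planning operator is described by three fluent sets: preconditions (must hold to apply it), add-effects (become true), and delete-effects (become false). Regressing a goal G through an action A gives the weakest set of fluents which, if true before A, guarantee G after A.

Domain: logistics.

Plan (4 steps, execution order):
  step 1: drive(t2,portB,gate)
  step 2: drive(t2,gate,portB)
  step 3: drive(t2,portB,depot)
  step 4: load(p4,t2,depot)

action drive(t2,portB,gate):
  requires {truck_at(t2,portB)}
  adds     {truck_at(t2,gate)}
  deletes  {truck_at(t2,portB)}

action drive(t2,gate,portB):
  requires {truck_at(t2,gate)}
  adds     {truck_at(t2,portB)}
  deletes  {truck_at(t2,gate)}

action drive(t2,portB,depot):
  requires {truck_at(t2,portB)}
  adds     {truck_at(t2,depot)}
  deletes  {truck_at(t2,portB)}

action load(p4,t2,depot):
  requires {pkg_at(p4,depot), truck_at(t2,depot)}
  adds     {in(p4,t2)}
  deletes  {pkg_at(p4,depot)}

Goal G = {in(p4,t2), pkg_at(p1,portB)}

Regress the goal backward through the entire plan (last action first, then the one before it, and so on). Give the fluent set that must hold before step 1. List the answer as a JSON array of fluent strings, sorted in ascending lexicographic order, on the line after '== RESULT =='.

Regress step by step:
  through step 4 (load(p4,t2,depot)): drop {in(p4,t2)}, keep {pkg_at(p1,portB)}, require {pkg_at(p4,depot), truck_at(t2,depot)}
    → {pkg_at(p1,portB), pkg_at(p4,depot), truck_at(t2,depot)}
  through step 3 (drive(t2,portB,depot)): drop {truck_at(t2,depot)}, keep {pkg_at(p1,portB), pkg_at(p4,depot)}, require {truck_at(t2,portB)}
    → {pkg_at(p1,portB), pkg_at(p4,depot), truck_at(t2,portB)}
  through step 2 (drive(t2,gate,portB)): drop {truck_at(t2,portB)}, keep {pkg_at(p1,portB), pkg_at(p4,depot)}, require {truck_at(t2,gate)}
    → {pkg_at(p1,portB), pkg_at(p4,depot), truck_at(t2,gate)}
  through step 1 (drive(t2,portB,gate)): drop {truck_at(t2,gate)}, keep {pkg_at(p1,portB), pkg_at(p4,depot)}, require {truck_at(t2,portB)}
    → {pkg_at(p1,portB), pkg_at(p4,depot), truck_at(t2,portB)}

== RESULT ==
["pkg_at(p1,portB)", "pkg_at(p4,depot)", "truck_at(t2,portB)"]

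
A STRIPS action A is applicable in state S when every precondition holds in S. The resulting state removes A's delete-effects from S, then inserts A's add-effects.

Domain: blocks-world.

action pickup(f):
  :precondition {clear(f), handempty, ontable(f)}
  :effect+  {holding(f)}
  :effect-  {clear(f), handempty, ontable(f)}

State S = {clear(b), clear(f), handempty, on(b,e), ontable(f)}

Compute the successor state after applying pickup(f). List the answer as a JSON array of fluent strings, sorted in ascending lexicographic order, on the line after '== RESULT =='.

Progress:
  pre ⊆ S: {clear(f), handempty, ontable(f)} ⊆ S  — applicable
  S \ del = {clear(b), on(b,e)}
  ∪ add   = {clear(b), holding(f), on(b,e)}

== RESULT ==
["clear(b)", "holding(f)", "on(b,e)"]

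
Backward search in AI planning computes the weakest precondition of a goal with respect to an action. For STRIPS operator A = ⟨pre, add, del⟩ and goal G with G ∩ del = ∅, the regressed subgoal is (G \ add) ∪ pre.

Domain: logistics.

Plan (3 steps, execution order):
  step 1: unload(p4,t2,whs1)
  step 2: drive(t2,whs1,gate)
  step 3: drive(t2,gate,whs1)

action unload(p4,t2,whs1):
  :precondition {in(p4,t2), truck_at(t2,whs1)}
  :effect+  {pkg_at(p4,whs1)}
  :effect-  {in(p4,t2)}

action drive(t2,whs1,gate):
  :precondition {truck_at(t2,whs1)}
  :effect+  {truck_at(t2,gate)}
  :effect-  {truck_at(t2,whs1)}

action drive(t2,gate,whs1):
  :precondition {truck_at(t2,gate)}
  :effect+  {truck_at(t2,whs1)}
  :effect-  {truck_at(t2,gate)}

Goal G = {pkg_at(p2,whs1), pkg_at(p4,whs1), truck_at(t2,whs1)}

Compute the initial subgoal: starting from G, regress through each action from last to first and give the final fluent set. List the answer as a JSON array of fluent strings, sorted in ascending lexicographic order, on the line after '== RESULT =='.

Regress step by step:
  through step 3 (drive(t2,gate,whs1)): drop {truck_at(t2,whs1)}, keep {pkg_at(p2,whs1), pkg_at(p4,whs1)}, require {truck_at(t2,gate)}
    → {pkg_at(p2,whs1), pkg_at(p4,whs1), truck_at(t2,gate)}
  through step 2 (drive(t2,whs1,gate)): drop {truck_at(t2,gate)}, keep {pkg_at(p2,whs1), pkg_at(p4,whs1)}, require {truck_at(t2,whs1)}
    → {pkg_at(p2,whs1), pkg_at(p4,whs1), truck_at(t2,whs1)}
  through step 1 (unload(p4,t2,whs1)): drop {pkg_at(p4,whs1)}, keep {pkg_at(p2,whs1), truck_at(t2,whs1)}, require {in(p4,t2), truck_at(t2,whs1)}
    → {in(p4,t2), pkg_at(p2,whs1), truck_at(t2,whs1)}

== RESULT ==
["in(p4,t2)", "pkg_at(p2,whs1)", "truck_at(t2,whs1)"]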